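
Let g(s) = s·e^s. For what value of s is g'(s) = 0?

-1

g'(s) = 1·e^s + (s)·1·e^s = (s + 1)·e^s. Since e^s > 0, the only critical point is s = -1.
g''(-1) has the same sign as 1 > 0, so this is a local minimum.
g(-1) = (-1)·e^(-1) ≈ -0.3679.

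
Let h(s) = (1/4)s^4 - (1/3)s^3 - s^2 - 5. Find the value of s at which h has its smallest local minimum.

2

h'(s) = s^3 - s^2 - 2s. Setting h'(s) = 0 gives s ∈ {-1, 0, 2}.
Second-derivative test with h''(s) = 3s^2 - 2s - 2: h''(-1) = 3 > 0 ⇒ local minimum; h''(0) = -2 < 0 ⇒ local maximum; h''(2) = 6 > 0 ⇒ local minimum.
The smallest local minimum is h(2) = -23/3.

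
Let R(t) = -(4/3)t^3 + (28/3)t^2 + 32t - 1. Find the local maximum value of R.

239

R'(t) = -4t^2 + (56/3)t + 32. Setting R'(t) = 0 gives t ∈ {-4/3, 6}.
Since R''(t) = -8t + 56/3, we get R''(-4/3) = 88/3 > 0 ⇒ local minimum; R''(6) = -88/3 < 0 ⇒ local maximum.
So the local maximum value is R(6) = 239.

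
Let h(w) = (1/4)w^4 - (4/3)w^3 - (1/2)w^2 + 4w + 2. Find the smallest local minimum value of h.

-34/3

h'(w) = w^3 - 4w^2 - w + 4 = 0 at w = -1, 1, 4.
Second-derivative test with h''(w) = 3w^2 - 8w - 1: h''(-1) = 10 > 0 ⇒ local minimum; h''(1) = -6 < 0 ⇒ local maximum; h''(4) = 15 > 0 ⇒ local minimum.
So the smallest local minimum value is h(4) = -34/3.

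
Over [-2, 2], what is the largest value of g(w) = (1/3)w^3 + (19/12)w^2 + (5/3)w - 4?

g'(w) = w^2 + (19/6)w + 5/3, whose only zero in [-2, 2] is w = -2/3.
Candidates: g(-2) = -11/3; g(-2/3) = -365/81; g(2) = 25/3.
Hence the absolute maximum is 25/3 at w = 2.

25/3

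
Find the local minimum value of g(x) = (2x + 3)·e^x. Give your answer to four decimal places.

-0.1642

By the product rule, g'(x) = (2x + 5)·e^x. Since e^x > 0, the only critical point is x = -5/2.
g''(-5/2) has the same sign as 2 > 0, so this is a local minimum.
g(-5/2) = (-2)·e^(-5/2) ≈ -0.1642.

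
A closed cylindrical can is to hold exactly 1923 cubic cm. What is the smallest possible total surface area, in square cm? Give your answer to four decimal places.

856.0532

With radius r and height h, πr²h = 1923 so h = 1923/(πr²), and S(r) = 2πr² + 2πrh = 2πr² + 2·1923/r.
S'(r) = 4πr − 2·1923/r² = 0 ⇒ r³ = 1923/(2π), so r ≈ 6.7391 and h = 2r ≈ 13.4781.
S''(r) = 4π + 4·1923/r³ > 0, so this is the minimum; S ≈ 856.0532.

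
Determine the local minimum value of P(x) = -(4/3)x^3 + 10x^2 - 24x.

Critical points: P'(x) = -4x^2 + 20x - 24 vanishes at x = 2, 3.
Since P''(x) = -8x + 20, we get P''(2) = 4 > 0 ⇒ local minimum; P''(3) = -4 < 0 ⇒ local maximum.
Thus P has its local minimum at x = 2, with value -56/3.

-56/3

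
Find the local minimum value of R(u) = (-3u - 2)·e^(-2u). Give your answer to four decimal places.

-2.0934

R'(u) = (-3)·e^(-2u) + (-3u - 2)·(-2)·e^(-2u) = (6u + 1)·e^(-2u). Since e^(-2u) > 0, the only critical point is u = -1/6.
R''(-1/6) has the same sign as 6 > 0, so this is a local minimum.
R(-1/6) = (-3/2)·e^(1/3) ≈ -2.0934.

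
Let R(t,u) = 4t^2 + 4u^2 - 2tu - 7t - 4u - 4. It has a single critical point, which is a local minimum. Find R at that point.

∂R/∂t = 8t - 2u - 7 = 0 and ∂R/∂u = -2t + 8u - 4 = 0, so (t, u) = (16/15, 23/30).
The Hessian has R_{tt} = 8, R_{uu} = 8, R_{tu} = -2, giving D = 60 > 0 with R_{tt} > 0, so the point is a local minimum.
R(16/15, 23/30) = -139/15.

-139/15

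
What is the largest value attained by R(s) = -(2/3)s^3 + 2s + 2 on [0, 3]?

10/3

The derivative is -2s^2 + 2, whose only zero in [0, 3] is s = 1.
Candidates: R(0) = 2,  R(1) = 10/3,  R(3) = -10.
Hence the absolute maximum is 10/3 at s = 1.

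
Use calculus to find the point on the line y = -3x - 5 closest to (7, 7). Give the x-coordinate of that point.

-29/10

Minimize D(x)^2 = (x - 7)^2 + (-3x - 12)^2.
d/dx[D^2] = 2(x - 7) + 2·(-3)·(-3x - 12) = 0 ⇒ x = -29/10.
Then y = 37/10 and the distance is √(1089/10) ≈ 10.4355.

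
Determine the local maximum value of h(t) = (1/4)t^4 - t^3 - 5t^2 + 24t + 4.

28

Critical points: h'(t) = t^3 - 3t^2 - 10t + 24 vanishes at t = -3, 2, 4.
Since h''(t) = 3t^2 - 6t - 10, we get h''(-3) = 35 > 0 ⇒ local minimum; h''(2) = -10 < 0 ⇒ local maximum; h''(4) = 14 > 0 ⇒ local minimum.
Thus h has its local maximum at t = 2, with value 28.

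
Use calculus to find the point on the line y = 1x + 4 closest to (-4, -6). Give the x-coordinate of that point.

-7

Minimize D(x)^2 = (x + 4)^2 + (x + 10)^2.
d/dx[D^2] = 2(x + 4) + 2·1·(x + 10) = 0 ⇒ x = -7.
Then y = -3 and the distance is √(18) ≈ 4.2426.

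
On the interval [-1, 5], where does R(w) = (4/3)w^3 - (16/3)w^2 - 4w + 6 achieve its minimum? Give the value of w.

R'(w) = 4w^2 - (32/3)w - 4, which vanishes at w = -1/3 and w = 3.
Evaluating at the critical points and endpoints: R(-1) = 10/3,  R(-1/3) = 542/81,  R(3) = -18,  R(5) = 58/3.
Hence the absolute minimum is -18 at w = 3.

3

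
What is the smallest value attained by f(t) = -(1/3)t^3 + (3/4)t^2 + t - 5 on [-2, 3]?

Differentiating, f'(t) = -t^2 + (3/2)t + 1; which vanishes at t = -1/2 and t = 2.
Compare values at every candidate in [-2, 3]: f(-2) = -4/3,  f(-1/2) = -253/48,  f(2) = -8/3,  f(3) = -17/4.
So the minimum is f(-1/2) = -253/48.

-253/48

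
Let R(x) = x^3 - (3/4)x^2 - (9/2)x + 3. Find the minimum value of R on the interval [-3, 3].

-69/4

Differentiating, R'(x) = 3x^2 - (3/2)x - 9/2; which vanishes at x = -1 and x = 3/2.
Candidates: R(-3) = -69/4; R(-1) = 23/4; R(3/2) = -33/16; R(3) = 39/4.
The minimum over the interval is -69/4, attained at x = -3.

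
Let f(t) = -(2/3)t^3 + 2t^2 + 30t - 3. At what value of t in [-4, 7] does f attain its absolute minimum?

Differentiating, f'(t) = -2t^2 + 4t + 30; which vanishes at t = -3 and t = 5.
Candidates: f(-4) = -145/3, f(-3) = -57, f(5) = 341/3, f(7) = 229/3.
So the minimum is f(-3) = -57.

-3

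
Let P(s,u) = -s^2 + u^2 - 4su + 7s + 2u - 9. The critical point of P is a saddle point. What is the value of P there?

-79/20

∂P/∂s = -2s - 4u + 7 = 0 and ∂P/∂u = -4s + 2u + 2 = 0, so (s, u) = (11/10, 6/5).
The Hessian has P_{ss} = -2, P_{uu} = 2, P_{su} = -4, giving D = -20 < 0, so the point is a saddle point.
P(11/10, 6/5) = -79/20.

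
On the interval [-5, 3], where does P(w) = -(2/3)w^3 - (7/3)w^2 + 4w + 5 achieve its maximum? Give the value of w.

-5

P'(w) = -2w^2 - (14/3)w + 4, which vanishes at w = -3 and w = 2/3.
Evaluating at the critical points and endpoints: P(-5) = 10, P(-3) = -10, P(2/3) = 521/81, P(3) = -22.
The maximum over the interval is 10, attained at w = -5.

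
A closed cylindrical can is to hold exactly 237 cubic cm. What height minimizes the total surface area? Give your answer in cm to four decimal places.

6.7074

With radius r and height h, πr²h = 237 so h = 237/(πr²), and S(r) = 2πr² + 2πrh = 2πr² + 2·237/r.
S'(r) = 4πr − 2·237/r² = 0 ⇒ r³ = 237/(2π), so r ≈ 3.3537 and h = 2r ≈ 6.7074.
S''(r) = 4π + 4·237/r³ > 0, so this is the minimum; S ≈ 212.0053.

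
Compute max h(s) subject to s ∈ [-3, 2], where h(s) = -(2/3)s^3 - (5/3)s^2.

3

The derivative is -2s^2 - (10/3)s, which vanishes at s = -5/3 and s = 0.
Evaluating at the critical points and endpoints: h(-3) = 3,  h(-5/3) = -125/81,  h(0) = 0,  h(2) = -12.
So the maximum is h(-3) = 3.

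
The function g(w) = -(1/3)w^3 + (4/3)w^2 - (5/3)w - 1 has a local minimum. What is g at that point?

Critical points: g'(w) = -w^2 + (8/3)w - 5/3 vanishes at w = 1, 5/3.
Second-derivative test with g''(w) = -2w + 8/3: g''(1) = 2/3 > 0 ⇒ local minimum; g''(5/3) = -2/3 < 0 ⇒ local maximum.
The local minimum is g(1) = -5/3.

-5/3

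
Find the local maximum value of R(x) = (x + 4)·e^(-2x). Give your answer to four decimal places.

R'(x) = 1·e^(-2x) + (x + 4)·(-2)·e^(-2x) = (-2x - 7)·e^(-2x). Since e^(-2x) > 0, the only critical point is x = -7/2.
R''(-7/2) has the same sign as -2 < 0, so this is a local maximum.
R(-7/2) = (1/2)·e^(7) ≈ 548.3166.

548.3166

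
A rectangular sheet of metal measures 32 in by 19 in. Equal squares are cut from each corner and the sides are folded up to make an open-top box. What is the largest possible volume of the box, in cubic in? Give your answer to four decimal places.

With cut size x, the volume is V(x) = x(32 − 2x)(19 − 2x) for 0 < x < 9.5.
V'(x) = 12x^2 − 204x + 608. Setting V'(x) = 0 gives x ≈ 3.8542 (the root in (0, 9.5)).
V''(x) = 24x − 204 is negative there, so this is the maximum; V ≈ 1057.1725.

1057.1725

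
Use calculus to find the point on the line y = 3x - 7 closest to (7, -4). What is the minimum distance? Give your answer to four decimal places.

Minimize D(x)^2 = (x - 7)^2 + (3x - 3)^2.
d/dx[D^2] = 2(x - 7) + 2·3·(3x - 3) = 0 ⇒ x = 8/5.
Then y = -11/5 and the distance is √(162/5) ≈ 5.6921.

5.6921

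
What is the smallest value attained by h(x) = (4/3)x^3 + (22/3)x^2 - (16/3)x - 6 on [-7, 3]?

-200/3

The derivative is 4x^2 + (44/3)x - 16/3, which vanishes at x = -4 and x = 1/3.
Compare values at every candidate in [-7, 3]: h(-7) = -200/3, h(-4) = 142/3, h(1/3) = -560/81, h(3) = 80.
Hence the absolute minimum is -200/3 at x = -7.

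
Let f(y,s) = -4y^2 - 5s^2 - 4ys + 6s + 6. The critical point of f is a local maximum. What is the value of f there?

∂f/∂y = -8y - 4s = 0 and ∂f/∂s = -4y - 10s + 6 = 0, so (y, s) = (-3/8, 3/4).
The Hessian has f_{yy} = -8, f_{ss} = -10, f_{ys} = -4, giving D = 64 > 0 with f_{yy} < 0, so the point is a local maximum.
f(-3/8, 3/4) = 33/4.

33/4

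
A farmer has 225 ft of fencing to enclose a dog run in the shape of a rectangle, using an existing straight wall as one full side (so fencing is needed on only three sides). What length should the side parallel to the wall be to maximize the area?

225/2

Let the sides perpendicular to the wall have length x and the parallel side y, so 2x + y = 225 and the area is A = xy = x(225 − 2x).
A'(x) = 225 − 4x = 0 gives x = 225/4, and A''(x) = −4 < 0 confirms a maximum.
Then y = 225 − 2·225/4 = 225/2 and A = 50625/8.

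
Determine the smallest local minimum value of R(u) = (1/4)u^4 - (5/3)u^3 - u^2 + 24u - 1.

R'(u) = u^3 - 5u^2 - 2u + 24 = 0 at u = -2, 3, 4.
R''(u) = 3u^2 - 10u - 2. R''(-2) = 30 > 0 ⇒ local minimum; R''(3) = -5 < 0 ⇒ local maximum; R''(4) = 6 > 0 ⇒ local minimum.
Thus R has its smallest local minimum at u = -2, with value -107/3.

-107/3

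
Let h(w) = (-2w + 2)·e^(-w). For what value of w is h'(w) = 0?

Differentiating with the product rule gives h'(w) = (2w - 4)·e^(-w). Since e^(-w) > 0, the only critical point is w = 2.
h''(2) has the same sign as 2 > 0, so this is a local minimum.
h(2) = (-2)·e^(-2) ≈ -0.2707.

2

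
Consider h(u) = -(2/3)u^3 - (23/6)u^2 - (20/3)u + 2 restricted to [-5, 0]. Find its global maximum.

Differentiating, h'(u) = -2u^2 - (23/3)u - 20/3; which vanishes at u = -5/2 and u = -4/3.
Compare values at every candidate in [-5, 0]: h(-5) = 137/6; h(-5/2) = 41/8; h(-4/3) = 458/81; h(0) = 2.
So the maximum is h(-5) = 137/6.

137/6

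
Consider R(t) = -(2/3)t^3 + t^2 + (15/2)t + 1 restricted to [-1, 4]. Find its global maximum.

187/12

The derivative is -2t^2 + 2t + 15/2, whose only zero in [-1, 4] is t = 5/2.
Evaluating at the critical points and endpoints: R(-1) = -29/6,  R(5/2) = 187/12,  R(4) = 13/3.
So the maximum is R(5/2) = 187/12.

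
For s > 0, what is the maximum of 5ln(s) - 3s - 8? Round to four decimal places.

h'(s) = 5/s − 3 = 0 gives s = 5/3.
h''(s) = -5/s², which is negative for s > 0, so this is a local maximum.
h(5/3) = 5·ln(5/3) - 5 - 8 ≈ -10.4459.

-10.4459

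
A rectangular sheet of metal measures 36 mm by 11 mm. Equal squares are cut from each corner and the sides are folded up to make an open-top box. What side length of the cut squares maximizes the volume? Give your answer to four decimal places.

With cut size x, the volume is V(x) = x(36 − 2x)(11 − 2x) for 0 < x < 5.5.
V'(x) = 12x^2 − 188x + 396. Setting V'(x) = 0 gives x ≈ 2.5078 (the root in (0, 5.5)).
V''(x) = 24x − 188 is negative there, so this is the maximum; V ≈ 465.0039.

2.5078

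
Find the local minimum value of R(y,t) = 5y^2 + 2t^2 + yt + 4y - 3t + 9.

262/39

∂R/∂y = 10y + t + 4 = 0 and ∂R/∂t = y + 4t - 3 = 0, so (y, t) = (-19/39, 34/39).
The Hessian has R_{yy} = 10, R_{tt} = 4, R_{yt} = 1, giving D = 39 > 0 with R_{yy} > 0, so the point is a local minimum.
R(-19/39, 34/39) = 262/39.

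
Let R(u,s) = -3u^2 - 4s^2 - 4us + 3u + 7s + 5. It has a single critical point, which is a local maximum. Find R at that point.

259/32

∂R/∂u = -6u - 4s + 3 = 0 and ∂R/∂s = -4u - 8s + 7 = 0, so (u, s) = (-1/8, 15/16).
The Hessian has R_{uu} = -6, R_{ss} = -8, R_{us} = -4, giving D = 32 > 0 with R_{uu} < 0, so the point is a local maximum.
R(-1/8, 15/16) = 259/32.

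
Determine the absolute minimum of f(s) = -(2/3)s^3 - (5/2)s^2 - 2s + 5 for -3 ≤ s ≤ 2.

The derivative is -2s^2 - 5s - 2, which vanishes at s = -2 and s = -1/2.
Candidates: f(-3) = 13/2, f(-2) = 13/3, f(-1/2) = 131/24, f(2) = -43/3.
So the minimum is f(2) = -43/3.

-43/3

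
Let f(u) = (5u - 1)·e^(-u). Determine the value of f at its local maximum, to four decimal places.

By the product rule, f'(u) = (-5u + 6)·e^(-u). Since e^(-u) > 0, the only critical point is u = 6/5.
f''(6/5) has the same sign as -5 < 0, so this is a local maximum.
f(6/5) = (5)·e^(-6/5) ≈ 1.5060.

1.5060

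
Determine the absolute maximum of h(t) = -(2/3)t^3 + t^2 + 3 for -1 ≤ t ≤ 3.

14/3

The derivative is -2t^2 + 2t, which vanishes at t = 0 and t = 1.
Compare values at every candidate in [-1, 3]: h(-1) = 14/3,  h(0) = 3,  h(1) = 10/3,  h(3) = -6.
The maximum over the interval is 14/3, attained at t = -1.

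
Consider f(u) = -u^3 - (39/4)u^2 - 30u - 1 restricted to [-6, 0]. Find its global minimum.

-1

f'(u) = -3u^2 - (39/2)u - 30, which vanishes at u = -4 and u = -5/2.
Candidates: f(-6) = 44,  f(-4) = 27,  f(-5/2) = 459/16,  f(0) = -1.
Hence the absolute minimum is -1 at u = 0.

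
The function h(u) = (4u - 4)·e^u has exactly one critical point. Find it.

h'(u) = 4·e^u + (4u - 4)·1·e^u = (4u)·e^u. Since e^u > 0, the only critical point is u = 0.
h''(0) has the same sign as 4 > 0, so this is a local minimum.
h(0) = (-4)·e^(0) ≈ -4.0000.

0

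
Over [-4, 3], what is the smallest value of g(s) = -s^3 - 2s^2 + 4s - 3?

The derivative is -3s^2 - 4s + 4, which vanishes at s = -2 and s = 2/3.
Evaluating at the critical points and endpoints: g(-4) = 13; g(-2) = -11; g(2/3) = -41/27; g(3) = -36.
So the minimum is g(3) = -36.

-36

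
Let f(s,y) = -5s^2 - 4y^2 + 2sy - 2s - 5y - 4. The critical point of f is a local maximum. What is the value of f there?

∂f/∂s = -10s + 2y - 2 = 0 and ∂f/∂y = 2s - 8y - 5 = 0, so (s, y) = (-13/38, -27/38).
The Hessian has f_{ss} = -10, f_{yy} = -8, f_{sy} = 2, giving D = 76 > 0 with f_{ss} < 0, so the point is a local maximum.
f(-13/38, -27/38) = -143/76.

-143/76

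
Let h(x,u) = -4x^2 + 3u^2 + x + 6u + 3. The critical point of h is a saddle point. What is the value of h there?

1/16

∂h/∂x = -8x + 1 = 0 and ∂h/∂u = 6u + 6 = 0, so (x, u) = (1/8, -1).
The Hessian has h_{xx} = -8, h_{uu} = 6, h_{xu} = 0, giving D = -48 < 0, so the point is a saddle point.
h(1/8, -1) = 1/16.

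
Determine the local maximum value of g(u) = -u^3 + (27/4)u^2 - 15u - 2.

Critical points: g'(u) = -3u^2 + (27/2)u - 15 vanishes at u = 2, 5/2.
g''(u) = -6u + 27/2. g''(2) = 3/2 > 0 ⇒ local minimum; g''(5/2) = -3/2 < 0 ⇒ local maximum.
So the local maximum value is g(5/2) = -207/16.

-207/16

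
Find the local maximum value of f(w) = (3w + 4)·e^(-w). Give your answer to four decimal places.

4.1868

Differentiating with the product rule gives f'(w) = (-3w - 1)·e^(-w). Since e^(-w) > 0, the only critical point is w = -1/3.
f''(-1/3) has the same sign as -3 < 0, so this is a local maximum.
f(-1/3) = (3)·e^(1/3) ≈ 4.1868.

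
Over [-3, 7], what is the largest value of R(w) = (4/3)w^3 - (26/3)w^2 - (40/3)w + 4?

700/81

Differentiating, R'(w) = 4w^2 - (52/3)w - 40/3; which vanishes at w = -2/3 and w = 5.
Candidates: R(-3) = -70,  R(-2/3) = 700/81,  R(5) = -338/3,  R(7) = -170/3.
The maximum over the interval is 700/81, attained at w = -2/3.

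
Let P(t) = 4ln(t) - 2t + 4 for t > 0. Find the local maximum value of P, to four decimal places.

2.7726

P'(t) = 4/t − 2 = 0 gives t = 2.
P''(t) = -4/t², which is negative for t > 0, so this is a local maximum.
P(2) = 4·ln(2) - 4 + 4 ≈ 2.7726.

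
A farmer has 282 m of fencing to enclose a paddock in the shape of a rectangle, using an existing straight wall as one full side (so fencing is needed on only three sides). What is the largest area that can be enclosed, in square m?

Let the sides perpendicular to the wall have length x and the parallel side y, so 2x + y = 282 and the area is A = xy = x(282 − 2x).
A'(x) = 282 − 4x = 0 gives x = 141/2, and A''(x) = −4 < 0 confirms a maximum.
Then y = 282 − 2·141/2 = 141 and A = 19881/2.

19881/2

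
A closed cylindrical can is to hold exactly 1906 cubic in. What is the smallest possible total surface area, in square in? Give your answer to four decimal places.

851.0005

With radius r and height h, πr²h = 1906 so h = 1906/(πr²), and S(r) = 2πr² + 2πrh = 2πr² + 2·1906/r.
S'(r) = 4πr − 2·1906/r² = 0 ⇒ r³ = 1906/(2π), so r ≈ 6.7192 and h = 2r ≈ 13.4383.
S''(r) = 4π + 4·1906/r³ > 0, so this is the minimum; S ≈ 851.0005.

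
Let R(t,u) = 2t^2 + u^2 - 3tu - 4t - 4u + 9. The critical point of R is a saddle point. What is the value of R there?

105

∂R/∂t = 4t - 3u - 4 = 0 and ∂R/∂u = -3t + 2u - 4 = 0, so (t, u) = (-20, -28).
The Hessian has R_{tt} = 4, R_{uu} = 2, R_{tu} = -3, giving D = -1 < 0, so the point is a saddle point.
R(-20, -28) = 105.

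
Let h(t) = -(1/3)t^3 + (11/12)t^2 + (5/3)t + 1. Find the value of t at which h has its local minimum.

h'(t) = -t^2 + (11/6)t + 5/3. Setting h'(t) = 0 gives t ∈ {-2/3, 5/2}.
Second-derivative test with h''(t) = -2t + 11/6: h''(-2/3) = 19/6 > 0 ⇒ local minimum; h''(5/2) = -19/6 < 0 ⇒ local maximum.
The local minimum is h(-2/3) = 32/81.

-2/3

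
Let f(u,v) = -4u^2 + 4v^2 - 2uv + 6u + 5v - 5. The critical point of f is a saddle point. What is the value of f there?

-59/17

∂f/∂u = -8u - 2v + 6 = 0 and ∂f/∂v = -2u + 8v + 5 = 0, so (u, v) = (29/34, -7/17).
The Hessian has f_{uu} = -8, f_{vv} = 8, f_{uv} = -2, giving D = -68 < 0, so the point is a saddle point.
f(29/34, -7/17) = -59/17.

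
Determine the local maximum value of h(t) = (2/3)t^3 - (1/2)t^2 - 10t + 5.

53/3

Critical points: h'(t) = 2t^2 - t - 10 vanishes at t = -2, 5/2.
h''(t) = 4t - 1. h''(-2) = -9 < 0 ⇒ local maximum; h''(5/2) = 9 > 0 ⇒ local minimum.
So the local maximum value is h(-2) = 53/3.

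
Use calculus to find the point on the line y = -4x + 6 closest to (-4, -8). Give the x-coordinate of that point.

Minimize D(x)^2 = (x + 4)^2 + (-4x + 14)^2.
d/dx[D^2] = 2(x + 4) + 2·(-4)·(-4x + 14) = 0 ⇒ x = 52/17.
Then y = -106/17 and the distance is √(900/17) ≈ 7.2761.

52/17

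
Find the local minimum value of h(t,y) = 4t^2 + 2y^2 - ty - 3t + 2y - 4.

-152/31

∂h/∂t = 8t - y - 3 = 0 and ∂h/∂y = -t + 4y + 2 = 0, so (t, y) = (10/31, -13/31).
The Hessian has h_{tt} = 8, h_{yy} = 4, h_{ty} = -1, giving D = 31 > 0 with h_{tt} > 0, so the point is a local minimum.
h(10/31, -13/31) = -152/31.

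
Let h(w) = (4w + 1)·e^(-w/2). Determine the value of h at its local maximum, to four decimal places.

3.3349

h'(w) = 4·e^(-w/2) + (4w + 1)·(-1/2)·e^(-w/2) = (-2w + 7/2)·e^(-w/2). Since e^(-w/2) > 0, the only critical point is w = 7/4.
h''(7/4) has the same sign as -2 < 0, so this is a local maximum.
h(7/4) = (8)·e^(-7/8) ≈ 3.3349.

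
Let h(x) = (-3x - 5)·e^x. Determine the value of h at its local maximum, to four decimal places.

h'(x) = (-3)·e^x + (-3x - 5)·1·e^x = (-3x - 8)·e^x. Since e^x > 0, the only critical point is x = -8/3.
h''(-8/3) has the same sign as -3 < 0, so this is a local maximum.
h(-8/3) = (3)·e^(-8/3) ≈ 0.2085.

0.2085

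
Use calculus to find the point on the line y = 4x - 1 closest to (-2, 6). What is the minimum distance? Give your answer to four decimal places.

3.6380

Minimize D(x)^2 = (x + 2)^2 + (4x - 7)^2.
d/dx[D^2] = 2(x + 2) + 2·4·(4x - 7) = 0 ⇒ x = 26/17.
Then y = 87/17 and the distance is √(225/17) ≈ 3.6380.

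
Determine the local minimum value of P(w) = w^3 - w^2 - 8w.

-12

Critical points: P'(w) = 3w^2 - 2w - 8 vanishes at w = -4/3, 2.
Since P''(w) = 6w - 2, we get P''(-4/3) = -10 < 0 ⇒ local maximum; P''(2) = 10 > 0 ⇒ local minimum.
Thus P has its local minimum at w = 2, with value -12.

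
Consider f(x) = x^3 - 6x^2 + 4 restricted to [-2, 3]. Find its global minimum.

-28

f'(x) = 3x^2 - 12x, whose only zero in [-2, 3] is x = 0.
Evaluating at the critical points and endpoints: f(-2) = -28, f(0) = 4, f(3) = -23.
The minimum over the interval is -28, attained at x = -2.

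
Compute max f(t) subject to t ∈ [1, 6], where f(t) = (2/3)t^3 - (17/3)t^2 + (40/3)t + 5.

Differentiating, f'(t) = 2t^2 - (34/3)t + 40/3; which vanishes at t = 5/3 and t = 4.
Evaluating at the critical points and endpoints: f(1) = 40/3, f(5/3) = 1180/81, f(4) = 31/3, f(6) = 25.
So the maximum is f(6) = 25.

25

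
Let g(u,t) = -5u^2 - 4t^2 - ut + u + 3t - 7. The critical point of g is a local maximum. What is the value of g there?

∂g/∂u = -10u - t + 1 = 0 and ∂g/∂t = -u - 8t + 3 = 0, so (u, t) = (5/79, 29/79).
The Hessian has g_{uu} = -10, g_{tt} = -8, g_{ut} = -1, giving D = 79 > 0 with g_{uu} < 0, so the point is a local maximum.
g(5/79, 29/79) = -507/79.

-507/79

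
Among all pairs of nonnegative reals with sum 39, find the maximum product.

1521/4

With x + y = 39, the product is P(x) = x(39 − x).
P'(x) = 39 − 2x = 0 gives x = 39/2; P'' = −2 < 0, so this is the maximum.
P = 39/2·39/2 = 1521/4.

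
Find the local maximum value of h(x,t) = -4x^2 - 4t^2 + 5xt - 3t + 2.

∂h/∂x = -8x + 5t = 0 and ∂h/∂t = 5x - 8t - 3 = 0, so (x, t) = (-5/13, -8/13).
The Hessian has h_{xx} = -8, h_{tt} = -8, h_{xt} = 5, giving D = 39 > 0 with h_{xx} < 0, so the point is a local maximum.
h(-5/13, -8/13) = 38/13.

38/13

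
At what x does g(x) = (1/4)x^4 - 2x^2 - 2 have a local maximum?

Critical points: g'(x) = x^3 - 4x vanishes at x = -2, 0, 2.
Second-derivative test with g''(x) = 3x^2 - 4: g''(-2) = 8 > 0 ⇒ local minimum; g''(0) = -4 < 0 ⇒ local maximum; g''(2) = 8 > 0 ⇒ local minimum.
The local maximum is g(0) = -2.

0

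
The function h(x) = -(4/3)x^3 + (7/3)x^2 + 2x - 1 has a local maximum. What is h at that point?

Critical points: h'(x) = -4x^2 + (14/3)x + 2 vanishes at x = -1/3, 3/2.
h''(x) = -8x + 14/3. h''(-1/3) = 22/3 > 0 ⇒ local minimum; h''(3/2) = -22/3 < 0 ⇒ local maximum.
The local maximum is h(3/2) = 11/4.

11/4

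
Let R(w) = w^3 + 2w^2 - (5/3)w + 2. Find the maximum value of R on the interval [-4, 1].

Differentiating, R'(w) = 3w^2 + 4w - 5/3; which vanishes at w = -5/3 and w = 1/3.
Candidates: R(-4) = -70/3; R(-5/3) = 154/27; R(1/3) = 46/27; R(1) = 10/3.
Hence the absolute maximum is 154/27 at w = -5/3.

154/27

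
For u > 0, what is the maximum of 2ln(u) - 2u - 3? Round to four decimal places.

-5.0000

f'(u) = 2/u − 2 = 0 gives u = 1.
f''(u) = -2/u², which is negative for u > 0, so this is a local maximum.
f(1) = 2·ln(1) - 2 - 3 ≈ -5.0000.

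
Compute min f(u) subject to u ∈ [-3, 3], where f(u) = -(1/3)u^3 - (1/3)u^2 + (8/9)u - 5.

f'(u) = -u^2 - (2/3)u + 8/9, which vanishes at u = -4/3 and u = 2/3.
Compare values at every candidate in [-3, 3]: f(-3) = -5/3; f(-4/3) = -485/81; f(2/3) = -377/81; f(3) = -43/3.
Hence the absolute minimum is -43/3 at u = 3.

-43/3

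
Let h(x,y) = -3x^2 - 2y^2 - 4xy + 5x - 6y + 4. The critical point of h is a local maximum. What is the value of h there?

155/4

∂h/∂x = -6x - 4y + 5 = 0 and ∂h/∂y = -4x - 4y - 6 = 0, so (x, y) = (11/2, -7).
The Hessian has h_{xx} = -6, h_{yy} = -4, h_{xy} = -4, giving D = 8 > 0 with h_{xx} < 0, so the point is a local maximum.
h(11/2, -7) = 155/4.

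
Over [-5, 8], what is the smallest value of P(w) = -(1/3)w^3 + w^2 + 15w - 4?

-31

The derivative is -w^2 + 2w + 15, which vanishes at w = -3 and w = 5.
Candidates: P(-5) = -37/3; P(-3) = -31; P(5) = 163/3; P(8) = 28/3.
Hence the absolute minimum is -31 at w = -3.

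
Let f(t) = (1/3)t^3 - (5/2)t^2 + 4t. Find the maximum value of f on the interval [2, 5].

2/3

Differentiating, f'(t) = t^2 - 5t + 4; whose only zero in [2, 5] is t = 4.
Candidates: f(2) = 2/3, f(4) = -8/3, f(5) = -5/6.
The maximum over the interval is 2/3, attained at t = 2.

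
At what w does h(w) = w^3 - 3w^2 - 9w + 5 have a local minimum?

3

h'(w) = 3w^2 - 6w - 9. Setting h'(w) = 0 gives w ∈ {-1, 3}.
Second-derivative test with h''(w) = 6w - 6: h''(-1) = -12 < 0 ⇒ local maximum; h''(3) = 12 > 0 ⇒ local minimum.
So the local minimum value is h(3) = -22.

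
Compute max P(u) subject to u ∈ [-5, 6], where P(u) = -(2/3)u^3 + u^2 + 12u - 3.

136/3

Differentiating, P'(u) = -2u^2 + 2u + 12; which vanishes at u = -2 and u = 3.
Evaluating at the critical points and endpoints: P(-5) = 136/3, P(-2) = -53/3, P(3) = 24, P(6) = -39.
Hence the absolute maximum is 136/3 at u = -5.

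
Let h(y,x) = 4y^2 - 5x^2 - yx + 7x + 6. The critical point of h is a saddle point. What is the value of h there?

682/81

∂h/∂y = 8y - x = 0 and ∂h/∂x = -y - 10x + 7 = 0, so (y, x) = (7/81, 56/81).
The Hessian has h_{yy} = 8, h_{xx} = -10, h_{yx} = -1, giving D = -81 < 0, so the point is a saddle point.
h(7/81, 56/81) = 682/81.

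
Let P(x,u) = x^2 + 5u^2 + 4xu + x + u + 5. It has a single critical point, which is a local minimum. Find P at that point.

9/2

∂P/∂x = 2x + 4u + 1 = 0 and ∂P/∂u = 4x + 10u + 1 = 0, so (x, u) = (-3/2, 1/2).
The Hessian has P_{xx} = 2, P_{uu} = 10, P_{xu} = 4, giving D = 4 > 0 with P_{xx} > 0, so the point is a local minimum.
P(-3/2, 1/2) = 9/2.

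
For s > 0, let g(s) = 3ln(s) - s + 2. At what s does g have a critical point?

g'(s) = 3/s − 1 = 0 gives s = 3.
g''(s) = -3/s², which is negative for s > 0, so this is a local maximum.
g(3) = 3·ln(3) - 3 + 2 ≈ 2.2958.

3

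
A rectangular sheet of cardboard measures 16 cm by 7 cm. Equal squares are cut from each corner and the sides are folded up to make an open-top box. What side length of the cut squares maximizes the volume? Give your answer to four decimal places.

With cut size x, the volume is V(x) = x(16 − 2x)(7 − 2x) for 0 < x < 3.5.
V'(x) = 12x^2 − 92x + 112. Setting V'(x) = 0 gives x ≈ 1.5179 (the root in (0, 3.5)).
V''(x) = 24x − 92 is negative there, so this is the maximum; V ≈ 78.0090.

1.5179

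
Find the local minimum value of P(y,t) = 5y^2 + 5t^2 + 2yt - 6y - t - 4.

∂P/∂y = 10y + 2t - 6 = 0 and ∂P/∂t = 2y + 10t - 1 = 0, so (y, t) = (29/48, -1/48).
The Hessian has P_{yy} = 10, P_{tt} = 10, P_{yt} = 2, giving D = 96 > 0 with P_{yy} > 0, so the point is a local minimum.
P(29/48, -1/48) = -557/96.

-557/96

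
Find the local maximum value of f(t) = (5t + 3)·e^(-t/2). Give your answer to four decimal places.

By the product rule, f'(t) = (-(5/2)t + 7/2)·e^(-t/2). Since e^(-t/2) > 0, the only critical point is t = 7/5.
f''(7/5) has the same sign as -5/2 < 0, so this is a local maximum.
f(7/5) = (10)·e^(-7/10) ≈ 4.9659.

4.9659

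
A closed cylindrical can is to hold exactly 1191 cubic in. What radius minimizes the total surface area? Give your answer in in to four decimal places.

With radius r and height h, πr²h = 1191 so h = 1191/(πr²), and S(r) = 2πr² + 2πrh = 2πr² + 2·1191/r.
S'(r) = 4πr − 2·1191/r² = 0 ⇒ r³ = 1191/(2π), so r ≈ 5.7444 and h = 2r ≈ 11.4888.
S''(r) = 4π + 4·1191/r³ > 0, so this is the minimum; S ≈ 621.9981.

5.7444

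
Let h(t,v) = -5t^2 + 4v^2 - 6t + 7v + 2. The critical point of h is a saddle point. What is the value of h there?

59/80

∂h/∂t = -10t - 6 = 0 and ∂h/∂v = 8v + 7 = 0, so (t, v) = (-3/5, -7/8).
The Hessian has h_{tt} = -10, h_{vv} = 8, h_{tv} = 0, giving D = -80 < 0, so the point is a saddle point.
h(-3/5, -7/8) = 59/80.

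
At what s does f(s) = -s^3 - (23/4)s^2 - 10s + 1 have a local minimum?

f'(s) = -3s^2 - (23/2)s - 10 = 0 at s = -5/2, -4/3.
Since f''(s) = -6s - 23/2, we get f''(-5/2) = 7/2 > 0 ⇒ local minimum; f''(-4/3) = -7/2 < 0 ⇒ local maximum.
The local minimum is f(-5/2) = 91/16.

-5/2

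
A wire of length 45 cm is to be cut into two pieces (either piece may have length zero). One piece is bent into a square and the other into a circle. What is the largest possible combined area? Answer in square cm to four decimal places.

Let x be the length used for the square. Square side x/4; circle radius (45−x)/(2π).
A(x) = (x/4)² + π·((45−x)/(2π))² = x²/16 + (45−x)²/(4π) for 0 ≤ x ≤ 45. A'(x) = x/8 − (45−x)/(2π) = 0 gives x = 4·45/(π+4) ≈ 25.2045.
A'' > 0, so the interior critical point is a minimum; the maximum is at an endpoint. A(0) = 161.1444 and A(45) = 126.5625, so the largest area is 161.1444.

161.1444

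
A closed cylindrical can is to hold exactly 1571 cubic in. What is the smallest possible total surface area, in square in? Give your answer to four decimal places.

With radius r and height h, πr²h = 1571 so h = 1571/(πr²), and S(r) = 2πr² + 2πrh = 2πr² + 2·1571/r.
S'(r) = 4πr − 2·1571/r² = 0 ⇒ r³ = 1571/(2π), so r ≈ 6.2999 and h = 2r ≈ 12.5998.
S''(r) = 4π + 4·1571/r³ > 0, so this is the minimum; S ≈ 748.1098.

748.1098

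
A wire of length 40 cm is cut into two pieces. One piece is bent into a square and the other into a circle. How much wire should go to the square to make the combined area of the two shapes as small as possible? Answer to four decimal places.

Let x be the length used for the square. Square side x/4; circle radius (40−x)/(2π).
A(x) = (x/4)² + π·((40−x)/(2π))² = x²/16 + (40−x)²/(4π) for 0 ≤ x ≤ 40. A'(x) = x/8 − (40−x)/(2π) = 0 gives x = 4·40/(π+4) ≈ 22.4040.
A'' = 1/8 + 1/(2π) > 0, so this gives the minimum combined area; x ≈ 22.4040 cm to the square.

22.4040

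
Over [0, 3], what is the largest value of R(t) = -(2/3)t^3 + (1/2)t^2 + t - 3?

-13/6

Differentiating, R'(t) = -2t^2 + t + 1; whose only zero in [0, 3] is t = 1.
Evaluating at the critical points and endpoints: R(0) = -3; R(1) = -13/6; R(3) = -27/2.
So the maximum is R(1) = -13/6.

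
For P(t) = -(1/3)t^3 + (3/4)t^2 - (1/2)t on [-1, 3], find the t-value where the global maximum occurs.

P'(t) = -t^2 + (3/2)t - 1/2, which vanishes at t = 1/2 and t = 1.
Candidates: P(-1) = 19/12, P(1/2) = -5/48, P(1) = -1/12, P(3) = -15/4.
So the maximum is P(-1) = 19/12.

-1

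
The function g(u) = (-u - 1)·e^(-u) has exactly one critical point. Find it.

g'(u) = (-1)·e^(-u) + (-u - 1)·(-1)·e^(-u) = (u)·e^(-u). Since e^(-u) > 0, the only critical point is u = 0.
g''(0) has the same sign as 1 > 0, so this is a local minimum.
g(0) = (-1)·e^(0) ≈ -1.0000.

0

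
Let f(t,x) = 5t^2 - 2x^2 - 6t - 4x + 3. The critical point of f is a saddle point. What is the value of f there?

∂f/∂t = 10t - 6 = 0 and ∂f/∂x = -4x - 4 = 0, so (t, x) = (3/5, -1).
The Hessian has f_{tt} = 10, f_{xx} = -4, f_{tx} = 0, giving D = -40 < 0, so the point is a saddle point.
f(3/5, -1) = 16/5.

16/5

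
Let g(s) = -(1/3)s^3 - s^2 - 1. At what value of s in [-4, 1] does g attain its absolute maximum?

-4

g'(s) = -s^2 - 2s, which vanishes at s = -2 and s = 0.
Candidates: g(-4) = 13/3,  g(-2) = -7/3,  g(0) = -1,  g(1) = -7/3.
The maximum over the interval is 13/3, attained at s = -4.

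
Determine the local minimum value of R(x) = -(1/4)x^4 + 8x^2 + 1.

1

R'(x) = -x^3 + 16x. Setting R'(x) = 0 gives x ∈ {-4, 0, 4}.
Since R''(x) = -3x^2 + 16, we get R''(-4) = -32 < 0 ⇒ local maximum; R''(0) = 16 > 0 ⇒ local minimum; R''(4) = -32 < 0 ⇒ local maximum.
The local minimum is R(0) = 1.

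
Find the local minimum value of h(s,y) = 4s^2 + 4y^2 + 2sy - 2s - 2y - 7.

-37/5

∂h/∂s = 8s + 2y - 2 = 0 and ∂h/∂y = 2s + 8y - 2 = 0, so (s, y) = (1/5, 1/5).
The Hessian has h_{ss} = 8, h_{yy} = 8, h_{sy} = 2, giving D = 60 > 0 with h_{ss} > 0, so the point is a local minimum.
h(1/5, 1/5) = -37/5.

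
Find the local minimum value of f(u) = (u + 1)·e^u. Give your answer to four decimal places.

Differentiating with the product rule gives f'(u) = (u + 2)·e^u. Since e^u > 0, the only critical point is u = -2.
f''(-2) has the same sign as 1 > 0, so this is a local minimum.
f(-2) = (-1)·e^(-2) ≈ -0.1353.

-0.1353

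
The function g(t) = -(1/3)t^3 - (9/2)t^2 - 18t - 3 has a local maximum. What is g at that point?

g'(t) = -t^2 - 9t - 18. Setting g'(t) = 0 gives t ∈ {-6, -3}.
Second-derivative test with g''(t) = -2t - 9: g''(-6) = 3 > 0 ⇒ local minimum; g''(-3) = -3 < 0 ⇒ local maximum.
Thus g has its local maximum at t = -3, with value 39/2.

39/2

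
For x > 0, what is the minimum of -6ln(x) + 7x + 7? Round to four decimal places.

13.9249

h'(x) = -6/x + 7 = 0 gives x = 6/7.
h''(x) = 6/x², which is positive for x > 0, so this is a local minimum.
h(6/7) = -6·ln(6/7) + 6 + 7 ≈ 13.9249.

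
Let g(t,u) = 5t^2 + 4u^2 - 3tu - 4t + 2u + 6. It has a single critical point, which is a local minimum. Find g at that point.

∂g/∂t = 10t - 3u - 4 = 0 and ∂g/∂u = -3t + 8u + 2 = 0, so (t, u) = (26/71, -8/71).
The Hessian has g_{tt} = 10, g_{uu} = 8, g_{tu} = -3, giving D = 71 > 0 with g_{tt} > 0, so the point is a local minimum.
g(26/71, -8/71) = 366/71.

366/71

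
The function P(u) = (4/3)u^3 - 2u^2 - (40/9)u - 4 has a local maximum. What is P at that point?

Critical points: P'(u) = 4u^2 - 4u - 40/9 vanishes at u = -2/3, 5/3.
Since P''(u) = 8u - 4, we get P''(-2/3) = -28/3 < 0 ⇒ local maximum; P''(5/3) = 28/3 > 0 ⇒ local minimum.
The local maximum is P(-2/3) = -188/81.

-188/81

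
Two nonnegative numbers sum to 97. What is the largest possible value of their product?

9409/4

With x + y = 97, the product is P(x) = x(97 − x).
P'(x) = 97 − 2x = 0 gives x = 97/2; P'' = −2 < 0, so this is the maximum.
P = 97/2·97/2 = 9409/4.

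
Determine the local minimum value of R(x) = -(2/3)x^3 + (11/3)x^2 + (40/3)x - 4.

-1108/81

Critical points: R'(x) = -2x^2 + (22/3)x + 40/3 vanishes at x = -4/3, 5.
Second-derivative test with R''(x) = -4x + 22/3: R''(-4/3) = 38/3 > 0 ⇒ local minimum; R''(5) = -38/3 < 0 ⇒ local maximum.
The local minimum is R(-4/3) = -1108/81.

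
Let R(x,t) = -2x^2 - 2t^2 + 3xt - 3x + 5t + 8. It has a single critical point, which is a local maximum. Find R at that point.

∂R/∂x = -4x + 3t - 3 = 0 and ∂R/∂t = 3x - 4t + 5 = 0, so (x, t) = (3/7, 11/7).
The Hessian has R_{xx} = -4, R_{tt} = -4, R_{xt} = 3, giving D = 7 > 0 with R_{xx} < 0, so the point is a local maximum.
R(3/7, 11/7) = 79/7.

79/7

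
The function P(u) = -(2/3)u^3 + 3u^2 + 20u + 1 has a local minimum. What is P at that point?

-65/3

P'(u) = -2u^2 + 6u + 20. Setting P'(u) = 0 gives u ∈ {-2, 5}.
Second-derivative test with P''(u) = -4u + 6: P''(-2) = 14 > 0 ⇒ local minimum; P''(5) = -14 < 0 ⇒ local maximum.
The local minimum is P(-2) = -65/3.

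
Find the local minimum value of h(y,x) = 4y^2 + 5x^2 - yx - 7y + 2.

∂h/∂y = 8y - x - 7 = 0 and ∂h/∂x = -y + 10x = 0, so (y, x) = (70/79, 7/79).
The Hessian has h_{yy} = 8, h_{xx} = 10, h_{yx} = -1, giving D = 79 > 0 with h_{yy} > 0, so the point is a local minimum.
h(70/79, 7/79) = -87/79.

-87/79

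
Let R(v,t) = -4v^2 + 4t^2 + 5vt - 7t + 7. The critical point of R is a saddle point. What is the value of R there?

427/89

∂R/∂v = -8v + 5t = 0 and ∂R/∂t = 5v + 8t - 7 = 0, so (v, t) = (35/89, 56/89).
The Hessian has R_{vv} = -8, R_{tt} = 8, R_{vt} = 5, giving D = -89 < 0, so the point is a saddle point.
R(35/89, 56/89) = 427/89.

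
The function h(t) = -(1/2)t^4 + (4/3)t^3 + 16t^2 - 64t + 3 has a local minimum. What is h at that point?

-175/3

h'(t) = -2t^3 + 4t^2 + 32t - 64. Setting h'(t) = 0 gives t ∈ {-4, 2, 4}.
Second-derivative test with h''(t) = -6t^2 + 8t + 32: h''(-4) = -96 < 0 ⇒ local maximum; h''(2) = 24 > 0 ⇒ local minimum; h''(4) = -32 < 0 ⇒ local maximum.
Thus h has its local minimum at t = 2, with value -175/3.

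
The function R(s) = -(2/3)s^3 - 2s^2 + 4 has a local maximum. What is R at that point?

R'(s) = -2s^2 - 4s. Setting R'(s) = 0 gives s ∈ {-2, 0}.
Second-derivative test with R''(s) = -4s - 4: R''(-2) = 4 > 0 ⇒ local minimum; R''(0) = -4 < 0 ⇒ local maximum.
So the local maximum value is R(0) = 4.

4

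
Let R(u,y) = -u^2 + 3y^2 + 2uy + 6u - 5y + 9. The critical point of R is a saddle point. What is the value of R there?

287/16

∂R/∂u = -2u + 2y + 6 = 0 and ∂R/∂y = 2u + 6y - 5 = 0, so (u, y) = (23/8, -1/8).
The Hessian has R_{uu} = -2, R_{yy} = 6, R_{uy} = 2, giving D = -16 < 0, so the point is a saddle point.
R(23/8, -1/8) = 287/16.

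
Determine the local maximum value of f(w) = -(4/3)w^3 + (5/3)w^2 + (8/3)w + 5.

677/81

f'(w) = -4w^2 + (10/3)w + 8/3 = 0 at w = -1/2, 4/3.
f''(w) = -8w + 10/3. f''(-1/2) = 22/3 > 0 ⇒ local minimum; f''(4/3) = -22/3 < 0 ⇒ local maximum.
The local maximum is f(4/3) = 677/81.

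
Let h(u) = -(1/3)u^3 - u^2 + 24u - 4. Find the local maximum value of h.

h'(u) = -u^2 - 2u + 24 = 0 at u = -6, 4.
Since h''(u) = -2u - 2, we get h''(-6) = 10 > 0 ⇒ local minimum; h''(4) = -10 < 0 ⇒ local maximum.
The local maximum is h(4) = 164/3.

164/3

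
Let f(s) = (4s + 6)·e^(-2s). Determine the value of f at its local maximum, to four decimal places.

By the product rule, f'(s) = (-8s - 8)·e^(-2s). Since e^(-2s) > 0, the only critical point is s = -1.
f''(-1) has the same sign as -8 < 0, so this is a local maximum.
f(-1) = (2)·e^(2) ≈ 14.7781.

14.7781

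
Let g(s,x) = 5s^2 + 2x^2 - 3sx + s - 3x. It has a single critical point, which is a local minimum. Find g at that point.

-38/31

∂g/∂s = 10s - 3x + 1 = 0 and ∂g/∂x = -3s + 4x - 3 = 0, so (s, x) = (5/31, 27/31).
The Hessian has g_{ss} = 10, g_{xx} = 4, g_{sx} = -3, giving D = 31 > 0 with g_{ss} > 0, so the point is a local minimum.
g(5/31, 27/31) = -38/31.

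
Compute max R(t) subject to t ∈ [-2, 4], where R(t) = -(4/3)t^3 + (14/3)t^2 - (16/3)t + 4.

Differentiating, R'(t) = -4t^2 + (28/3)t - 16/3; which vanishes at t = 1 and t = 4/3.
Candidates: R(-2) = 44; R(1) = 2; R(4/3) = 164/81; R(4) = -28.
So the maximum is R(-2) = 44.

44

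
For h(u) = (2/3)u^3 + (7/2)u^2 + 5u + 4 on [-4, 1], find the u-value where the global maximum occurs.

Differentiating, h'(u) = 2u^2 + 7u + 5; which vanishes at u = -5/2 and u = -1.
Compare values at every candidate in [-4, 1]: h(-4) = -8/3,  h(-5/2) = 71/24,  h(-1) = 11/6,  h(1) = 79/6.
Hence the absolute maximum is 79/6 at u = 1.

1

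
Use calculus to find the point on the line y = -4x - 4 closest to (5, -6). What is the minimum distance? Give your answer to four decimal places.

4.3656

Minimize D(x)^2 = (x - 5)^2 + (-4x + 2)^2.
d/dx[D^2] = 2(x - 5) + 2·(-4)·(-4x + 2) = 0 ⇒ x = 13/17.
Then y = -120/17 and the distance is √(324/17) ≈ 4.3656.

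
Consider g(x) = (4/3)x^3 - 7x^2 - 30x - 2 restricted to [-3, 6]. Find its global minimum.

-481/3

Differentiating, g'(x) = 4x^2 - 14x - 30; which vanishes at x = -3/2 and x = 5.
Evaluating at the critical points and endpoints: g(-3) = -11; g(-3/2) = 91/4; g(5) = -481/3; g(6) = -146.
So the minimum is g(5) = -481/3.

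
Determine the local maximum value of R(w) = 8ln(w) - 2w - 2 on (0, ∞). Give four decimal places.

R'(w) = 8/w − 2 = 0 gives w = 4.
R''(w) = -8/w², which is negative for w > 0, so this is a local maximum.
R(4) = 8·ln(4) - 8 - 2 ≈ 1.0904.

1.0904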